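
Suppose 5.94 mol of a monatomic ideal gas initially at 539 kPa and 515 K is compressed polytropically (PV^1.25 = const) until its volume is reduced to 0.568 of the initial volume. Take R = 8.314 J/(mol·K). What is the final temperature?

V₁ = nRT₁/P₁ = 5.94×8.314×515/539 = 47.2 L.
Polytropic n=1.25: T₂ = T₁(V₁/V₂)^(n−1) = 515×(1.76)^0.25 = 593 K; P₂ = P₁(V₁/V₂)^n = 1090 kPa.

593 K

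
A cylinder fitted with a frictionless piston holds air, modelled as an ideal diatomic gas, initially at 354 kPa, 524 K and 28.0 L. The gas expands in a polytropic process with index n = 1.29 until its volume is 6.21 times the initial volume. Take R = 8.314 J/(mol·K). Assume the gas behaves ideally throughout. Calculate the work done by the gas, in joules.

n = P₁V₁/(RT₁) = 354×28.0/(8.314×524) = 2.28 mol.
Polytropic n=1.29: T₂ = T₁(V₁/V₂)^(n−1) = 524×(0.161)^0.29 = 309 K; P₂ = P₁(V₁/V₂)^n = 33.6 kPa.
W = (P₁V₁−P₂V₂)/(n−1) = (354×28.0−33.6×174)/0.29 = 14100 J.

14100 J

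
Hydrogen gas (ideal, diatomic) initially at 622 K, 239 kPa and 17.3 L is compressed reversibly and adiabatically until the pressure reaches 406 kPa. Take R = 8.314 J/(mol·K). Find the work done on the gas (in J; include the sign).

n = P₁V₁/(RT₁) = 239×17.3/(8.314×622) = 0.800 mol.
Adiabatic: T₂/T₁ = (P₂/P₁)^((γ−1)/γ) ⇒ T₂ = 622×(1.70)^0.286 = 724 K; V₂ = 11.8 L.
ΔU = nCvΔT = 0.800×20.8×(724−622) = 1690 J.
Q = 0 for an adiabatic process, so W = −ΔU = -1690 J.
Work done on the gas = −W_by = 1690 J.

1690 J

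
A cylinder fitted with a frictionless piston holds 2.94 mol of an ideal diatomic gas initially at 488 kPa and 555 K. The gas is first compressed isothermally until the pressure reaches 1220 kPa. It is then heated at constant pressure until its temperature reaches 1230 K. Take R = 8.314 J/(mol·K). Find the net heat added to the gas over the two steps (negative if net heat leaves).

45300 J

V₁ = nRT₁/P₁ = 2.94×8.314×555/488 = 27.8 L.
Step 1 — Isothermal: T stays 555 K; PV = const ⇒ V₂ = 11.1 L, P₂ = 1220 kPa.
ΔU = 0 (ideal gas, T constant).
W = nRT ln(V₂/V₁) = 2.94×8.314×555×ln(0.400) = -12400 J.
Q = ΔU + W = -12400 J.
State after step 1: P = 1220 kPa, V = 11.1 L, T = 555 K.
Step 2 — Isobaric: P stays 1220 kPa; V/T = const ⇒ T₂ = 1230 K, V₂ = 24.6 L.
W = PΔV = 1220×(24.6−11.1) kPa·L = 16500 J.
ΔU = nCvΔT = 2.94×20.8×(1230−555) = 41200 J.
Q = ΔU + W = nCpΔT = 57700 J.
Net over both steps: W = 4070 J, Q = 45300 J, ΔU = 41200 J.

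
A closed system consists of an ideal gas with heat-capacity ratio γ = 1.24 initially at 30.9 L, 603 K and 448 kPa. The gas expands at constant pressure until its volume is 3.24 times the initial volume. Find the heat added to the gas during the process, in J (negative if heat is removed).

n = P₁V₁/(RT₁) = 448×30.9/(8.314×603) = 2.76 mol.
Isobaric: P stays 448 kPa; V/T = const ⇒ T₂ = 1950 K, V₂ = 100 L.
W = PΔV = 448×(100−30.9) kPa·L = 31000 J.
ΔU = nCvΔT = 2.76×34.6×(1950−603) = 129000 J.
Q = ΔU + W = nCpΔT = 160000 J.

160000 J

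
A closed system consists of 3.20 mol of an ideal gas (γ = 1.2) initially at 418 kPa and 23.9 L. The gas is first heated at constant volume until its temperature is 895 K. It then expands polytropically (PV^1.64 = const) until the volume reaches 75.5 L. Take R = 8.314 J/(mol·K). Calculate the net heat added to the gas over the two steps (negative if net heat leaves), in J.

T₁ = P₁V₁/(nR) = 418×23.9/(3.20×8.314) = 376 K.
Step 1 — Isochoric: V stays 23.9 L; P/T = const ⇒ T₂ = 895 K, P₂ = 996 kPa.
W = 0 (no volume change).
ΔU = nCvΔT = 3.20×41.6×(895−376) = 69100 J.
Q = ΔU = 69100 J.
State after step 1: P = 996 kPa, V = 23.9 L, T = 895 K.
Step 2 — Polytropic n=1.64: T₂ = T₁(V₁/V₂)^(n−1) = 895×(0.317)^0.64 = 429 K; P₂ = P₁(V₁/V₂)^n = 151 kPa.
W = (P₁V₁−P₂V₂)/(n−1) = (996×23.9−151×75.5)/0.64 = 19400 J.
ΔU = nCvΔT = 3.20×41.6×(429−895) = -62000 J.
Q = ΔU + W = -42600 J.
Net over both steps: W = 19400 J, Q = 26500 J, ΔU = 7070 J.

26500 J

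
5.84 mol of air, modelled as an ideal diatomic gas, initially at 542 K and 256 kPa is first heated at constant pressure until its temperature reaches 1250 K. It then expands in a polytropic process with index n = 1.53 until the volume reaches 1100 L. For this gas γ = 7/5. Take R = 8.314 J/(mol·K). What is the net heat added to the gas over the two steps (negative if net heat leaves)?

99600 J

V₁ = nRT₁/P₁ = 5.84×8.314×542/256 = 103 L.
Step 1 — Isobaric: P stays 256 kPa; V/T = const ⇒ T₂ = 1250 K, V₂ = 237 L.
W = PΔV = 256×(237−103) kPa·L = 34400 J.
ΔU = nCvΔT = 5.84×20.8×(1250−542) = 85900 J.
Q = ΔU + W = nCpΔT = 120000 J.
State after step 1: P = 256 kPa, V = 237 L, T = 1250 K.
Step 2 — Polytropic n=1.53: T₂ = T₁(V₁/V₂)^(n−1) = 1250×(0.216)^0.53 = 554 K; P₂ = P₁(V₁/V₂)^n = 24.5 kPa.
W = (P₁V₁−P₂V₂)/(n−1) = (256×237−24.5×1100)/0.53 = 63700 J.
ΔU = nCvΔT = 5.84×20.8×(554−1250) = -84500 J.
Q = ΔU + W = -20700 J.
Net over both steps: W = 98100 J, Q = 99600 J, ΔU = 1480 J.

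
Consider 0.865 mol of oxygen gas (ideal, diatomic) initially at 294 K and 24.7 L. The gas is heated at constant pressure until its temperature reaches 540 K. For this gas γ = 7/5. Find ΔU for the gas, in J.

4420 J

P₁ = nRT₁/V₁ = 0.865×8.314×294/24.7 = 85.6 kPa.
Isobaric: P stays 85.6 kPa; V/T = const ⇒ T₂ = 540 K, V₂ = 45.4 L.
For an ideal gas ΔU = nCvΔT with Cv = (5/2)R = 20.8 J/(mol·K).
ΔU = 0.865×20.8×(540−294) = 4420 J.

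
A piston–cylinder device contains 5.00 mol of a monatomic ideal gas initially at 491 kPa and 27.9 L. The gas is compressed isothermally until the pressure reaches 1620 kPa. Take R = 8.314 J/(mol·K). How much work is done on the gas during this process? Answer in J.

16400 J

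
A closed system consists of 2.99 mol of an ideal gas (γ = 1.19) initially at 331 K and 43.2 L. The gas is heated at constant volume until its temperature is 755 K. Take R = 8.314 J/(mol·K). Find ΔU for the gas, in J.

55500 J

P₁ = nRT₁/V₁ = 2.99×8.314×331/43.2 = 190 kPa.
Isochoric: V stays 43.2 L; P/T = const ⇒ T₂ = 755 K, P₂ = 434 kPa.
For an ideal gas ΔU = nCvΔT with Cv = R/(γ−1) = 43.8 J/(mol·K).
ΔU = 2.99×43.8×(755−331) = 55500 J.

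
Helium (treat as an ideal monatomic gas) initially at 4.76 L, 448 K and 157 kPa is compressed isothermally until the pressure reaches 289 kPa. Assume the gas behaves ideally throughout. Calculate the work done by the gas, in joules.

n = P₁V₁/(RT₁) = 157×4.76/(8.314×448) = 0.201 mol.
Isothermal: T stays 448 K; PV = const ⇒ V₂ = 2.59 L, P₂ = 289 kPa.
W = nRT ln(V₂/V₁) = 0.201×8.314×448×ln(0.543) = -456 J.

-456 J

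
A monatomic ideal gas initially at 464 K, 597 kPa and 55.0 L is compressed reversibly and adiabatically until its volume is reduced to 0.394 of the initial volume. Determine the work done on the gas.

n = P₁V₁/(RT₁) = 597×55.0/(8.314×464) = 8.51 mol.
Adiabatic: TV^(γ−1) = const ⇒ T₂ = 464×(2.54)^0.667 = 863 K; PV^γ = const ⇒ P₂ = 2820 kPa.
ΔU = nCvΔT = 8.51×12.5×(863−464) = 42400 J.
Q = 0 for an adiabatic process, so W = −ΔU = -42400 J.
Work done on the gas = −W_by = 42400 J.

42400 J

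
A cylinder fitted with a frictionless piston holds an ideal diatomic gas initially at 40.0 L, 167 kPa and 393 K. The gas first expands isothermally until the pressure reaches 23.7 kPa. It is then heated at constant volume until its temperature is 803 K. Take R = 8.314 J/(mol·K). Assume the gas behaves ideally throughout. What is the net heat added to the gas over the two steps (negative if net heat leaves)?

n = P₁V₁/(RT₁) = 167×40.0/(8.314×393) = 2.04 mol.
Step 1 — Isothermal: T stays 393 K; PV = const ⇒ V₂ = 282 L, P₂ = 23.7 kPa.
ΔU = 0 (ideal gas, T constant).
W = nRT ln(V₂/V₁) = 2.04×8.314×393×ln(7.05) = 13000 J.
Q = ΔU + W = 13000 J.
State after step 1: P = 23.7 kPa, V = 282 L, T = 393 K.
Step 2 — Isochoric: V stays 282 L; P/T = const ⇒ T₂ = 803 K, P₂ = 48.4 kPa.
W = 0 (no volume change).
ΔU = nCvΔT = 2.04×20.8×(803−393) = 17400 J.
Q = ΔU = 17400 J.
Net over both steps: W = 13000 J, Q = 30500 J, ΔU = 17400 J.

30500 J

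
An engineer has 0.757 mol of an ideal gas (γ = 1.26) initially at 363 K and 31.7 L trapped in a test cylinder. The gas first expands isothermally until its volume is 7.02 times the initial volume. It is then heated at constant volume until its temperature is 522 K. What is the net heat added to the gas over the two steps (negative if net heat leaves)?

P₁ = nRT₁/V₁ = 0.757×8.314×363/31.7 = 72.1 kPa.
Step 1 — Isothermal: T stays 363 K; PV = const ⇒ V₂ = 223 L, P₂ = 10.3 kPa.
ΔU = 0 (ideal gas, T constant).
W = nRT ln(V₂/V₁) = 0.757×8.314×363×ln(7.02) = 4450 J.
Q = ΔU + W = 4450 J.
State after step 1: P = 10.3 kPa, V = 223 L, T = 363 K.
Step 2 — Isochoric: V stays 223 L; P/T = const ⇒ T₂ = 522 K, P₂ = 14.8 kPa.
W = 0 (no volume change).
ΔU = nCvΔT = 0.757×32.0×(522−363) = 3850 J.
Q = ΔU = 3850 J.
Net over both steps: W = 4450 J, Q = 8300 J, ΔU = 3850 J.

8300 J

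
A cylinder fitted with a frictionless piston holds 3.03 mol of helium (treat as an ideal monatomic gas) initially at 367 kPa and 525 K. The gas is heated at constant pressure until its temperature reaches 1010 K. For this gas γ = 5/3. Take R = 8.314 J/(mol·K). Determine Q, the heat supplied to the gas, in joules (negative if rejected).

V₁ = nRT₁/P₁ = 3.03×8.314×525/367 = 36.0 L.
Isobaric: P stays 367 kPa; V/T = const ⇒ T₂ = 1010 K, V₂ = 69.3 L.
W = PΔV = 367×(69.3−36.0) kPa·L = 12200 J.
ΔU = nCvΔT = 3.03×12.5×(1010−525) = 18300 J.
Q = ΔU + W = nCpΔT = 30500 J.

30500 J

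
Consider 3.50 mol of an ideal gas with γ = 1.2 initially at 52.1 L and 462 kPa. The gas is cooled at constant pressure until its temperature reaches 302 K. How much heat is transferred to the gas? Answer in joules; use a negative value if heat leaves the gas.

-91700 J

T₁ = P₁V₁/(nR) = 462×52.1/(3.50×8.314) = 827 K.
Isobaric: P stays 462 kPa; V/T = const ⇒ T₂ = 302 K, V₂ = 19.0 L.
W = PΔV = 462×(19.0−52.1) kPa·L = -15300 J.
ΔU = nCvΔT = 3.50×41.6×(302−827) = -76400 J.
Q = ΔU + W = nCpΔT = -91700 J.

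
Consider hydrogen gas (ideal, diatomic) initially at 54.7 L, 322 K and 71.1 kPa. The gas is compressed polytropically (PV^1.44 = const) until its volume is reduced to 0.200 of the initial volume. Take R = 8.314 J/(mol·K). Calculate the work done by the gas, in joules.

-9110 J

n = P₁V₁/(RT₁) = 71.1×54.7/(8.314×322) = 1.45 mol.
Polytropic n=1.44: T₂ = T₁(V₁/V₂)^(n−1) = 322×(5.00)^0.44 = 654 K; P₂ = P₁(V₁/V₂)^n = 722 kPa.
W = (P₁V₁−P₂V₂)/(n−1) = (71.1×54.7−722×10.9)/0.44 = -9110 J.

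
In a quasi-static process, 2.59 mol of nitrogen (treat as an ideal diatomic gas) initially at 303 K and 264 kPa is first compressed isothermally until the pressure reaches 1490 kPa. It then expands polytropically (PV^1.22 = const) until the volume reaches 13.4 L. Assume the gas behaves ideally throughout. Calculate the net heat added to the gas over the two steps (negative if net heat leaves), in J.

-8380 J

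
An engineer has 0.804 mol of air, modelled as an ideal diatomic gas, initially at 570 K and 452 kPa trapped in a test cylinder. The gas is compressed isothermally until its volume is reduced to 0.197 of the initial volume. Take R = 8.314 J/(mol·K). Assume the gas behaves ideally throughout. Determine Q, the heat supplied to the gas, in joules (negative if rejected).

V₁ = nRT₁/P₁ = 0.804×8.314×570/452 = 8.43 L.
Isothermal: T stays 570 K; PV = const ⇒ V₂ = 1.66 L, P₂ = 2290 kPa.
ΔU = 0 (ideal gas, T constant).
W = nRT ln(V₂/V₁) = 0.804×8.314×570×ln(0.197) = -6190 J.
Q = ΔU + W = -6190 J.

-6190 J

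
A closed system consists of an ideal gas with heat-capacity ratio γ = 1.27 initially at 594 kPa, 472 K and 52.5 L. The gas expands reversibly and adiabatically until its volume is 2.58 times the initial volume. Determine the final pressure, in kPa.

178 kPa

Adiabatic: TV^(γ−1) = const ⇒ T₂ = 472×(0.388)^0.270 = 365 K; PV^γ = const ⇒ P₂ = 178 kPa.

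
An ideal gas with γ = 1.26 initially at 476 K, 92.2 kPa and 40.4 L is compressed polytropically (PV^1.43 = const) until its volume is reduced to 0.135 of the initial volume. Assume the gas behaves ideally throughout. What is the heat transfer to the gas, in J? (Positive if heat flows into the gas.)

7740 J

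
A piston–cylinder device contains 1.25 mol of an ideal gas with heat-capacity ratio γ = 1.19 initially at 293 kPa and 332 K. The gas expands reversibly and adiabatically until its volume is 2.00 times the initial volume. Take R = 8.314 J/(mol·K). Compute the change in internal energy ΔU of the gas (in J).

V₁ = nRT₁/P₁ = 1.25×8.314×332/293 = 11.8 L.
Adiabatic: TV^(γ−1) = const ⇒ T₂ = 332×(0.500)^0.190 = 291 K; PV^γ = const ⇒ P₂ = 128 kPa.
For an ideal gas ΔU = nCvΔT with Cv = R/(γ−1) = 43.8 J/(mol·K).
ΔU = 1.25×43.8×(291−332) = -2240 J.

-2240 J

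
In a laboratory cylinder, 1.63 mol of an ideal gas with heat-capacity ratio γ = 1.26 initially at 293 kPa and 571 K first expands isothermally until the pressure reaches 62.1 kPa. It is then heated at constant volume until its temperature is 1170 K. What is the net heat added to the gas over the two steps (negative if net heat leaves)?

43200 J

V₁ = nRT₁/P₁ = 1.63×8.314×571/293 = 26.4 L.
Step 1 — Isothermal: T stays 571 K; PV = const ⇒ V₂ = 125 L, P₂ = 62.1 kPa.
ΔU = 0 (ideal gas, T constant).
W = nRT ln(V₂/V₁) = 1.63×8.314×571×ln(4.72) = 12000 J.
Q = ΔU + W = 12000 J.
State after step 1: P = 62.1 kPa, V = 125 L, T = 571 K.
Step 2 — Isochoric: V stays 125 L; P/T = const ⇒ T₂ = 1170 K, P₂ = 127 kPa.
W = 0 (no volume change).
ΔU = nCvΔT = 1.63×32.0×(1170−571) = 31200 J.
Q = ΔU = 31200 J.
Net over both steps: W = 12000 J, Q = 43200 J, ΔU = 31200 J.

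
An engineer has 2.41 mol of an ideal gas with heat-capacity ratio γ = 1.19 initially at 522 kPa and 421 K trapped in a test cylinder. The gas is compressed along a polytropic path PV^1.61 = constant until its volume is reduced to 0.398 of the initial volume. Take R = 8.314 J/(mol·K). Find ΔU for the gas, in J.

33500 J

V₁ = nRT₁/P₁ = 2.41×8.314×421/522 = 16.2 L.
Polytropic n=1.61: T₂ = T₁(V₁/V₂)^(n−1) = 421×(2.51)^0.61 = 739 K; P₂ = P₁(V₁/V₂)^n = 2300 kPa.
For an ideal gas ΔU = nCvΔT with Cv = R/(γ−1) = 43.8 J/(mol·K).
ΔU = 2.41×43.8×(739−421) = 33500 J.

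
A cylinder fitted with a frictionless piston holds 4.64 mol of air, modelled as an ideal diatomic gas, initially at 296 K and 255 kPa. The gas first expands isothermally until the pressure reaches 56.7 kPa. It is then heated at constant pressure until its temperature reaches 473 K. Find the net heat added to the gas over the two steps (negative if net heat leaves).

41100 J

V₁ = nRT₁/P₁ = 4.64×8.314×296/255 = 44.8 L.
Step 1 — Isothermal: T stays 296 K; PV = const ⇒ V₂ = 201 L, P₂ = 56.7 kPa.
ΔU = 0 (ideal gas, T constant).
W = nRT ln(V₂/V₁) = 4.64×8.314×296×ln(4.50) = 17200 J.
Q = ΔU + W = 17200 J.
State after step 1: P = 56.7 kPa, V = 201 L, T = 296 K.
Step 2 — Isobaric: P stays 56.7 kPa; V/T = const ⇒ T₂ = 473 K, V₂ = 322 L.
W = PΔV = 56.7×(322−201) kPa·L = 6830 J.
ΔU = nCvΔT = 4.64×20.8×(473−296) = 17100 J.
Q = ΔU + W = nCpΔT = 23900 J.
Net over both steps: W = 24000 J, Q = 41100 J, ΔU = 17100 J.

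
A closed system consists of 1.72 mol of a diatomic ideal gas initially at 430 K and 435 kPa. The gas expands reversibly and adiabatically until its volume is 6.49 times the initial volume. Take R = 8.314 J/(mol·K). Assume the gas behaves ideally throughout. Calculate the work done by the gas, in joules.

V₁ = nRT₁/P₁ = 1.72×8.314×430/435 = 14.1 L.
Adiabatic: TV^(γ−1) = const ⇒ T₂ = 430×(0.154)^0.400 = 204 K; PV^γ = const ⇒ P₂ = 31.7 kPa.
ΔU = nCvΔT = 1.72×20.8×(204−430) = -8100 J.
Q = 0 for an adiabatic process, so W = −ΔU = 8100 J.

8100 J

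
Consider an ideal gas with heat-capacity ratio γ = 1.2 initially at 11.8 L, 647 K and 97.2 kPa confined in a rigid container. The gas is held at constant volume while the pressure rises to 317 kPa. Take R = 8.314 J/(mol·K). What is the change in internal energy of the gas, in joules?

13000 J

n = P₁V₁/(RT₁) = 97.2×11.8/(8.314×647) = 0.213 mol.
Isochoric: V stays 11.8 L; P/T = const ⇒ T₂ = 2110 K, P₂ = 317 kPa.
For an ideal gas ΔU = nCvΔT with Cv = R/(γ−1) = 41.6 J/(mol·K).
ΔU = 0.213×41.6×(2110−647) = 13000 J.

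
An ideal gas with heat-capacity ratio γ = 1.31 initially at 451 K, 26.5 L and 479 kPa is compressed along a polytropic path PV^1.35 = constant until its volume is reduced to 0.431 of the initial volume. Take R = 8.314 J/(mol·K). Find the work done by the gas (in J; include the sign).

-12400 J

n = P₁V₁/(RT₁) = 479×26.5/(8.314×451) = 3.39 mol.
Polytropic n=1.35: T₂ = T₁(V₁/V₂)^(n−1) = 451×(2.32)^0.35 = 605 K; P₂ = P₁(V₁/V₂)^n = 1490 kPa.
W = (P₁V₁−P₂V₂)/(n−1) = (479×26.5−1490×11.4)/0.35 = -12400 J.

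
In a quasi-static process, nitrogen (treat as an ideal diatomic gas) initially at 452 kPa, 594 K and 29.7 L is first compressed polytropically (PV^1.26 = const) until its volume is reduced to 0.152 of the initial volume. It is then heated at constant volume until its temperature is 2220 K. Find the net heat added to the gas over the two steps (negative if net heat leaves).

n = P₁V₁/(RT₁) = 452×29.7/(8.314×594) = 2.72 mol.
Step 1 — Polytropic n=1.26: T₂ = T₁(V₁/V₂)^(n−1) = 594×(6.58)^0.26 = 969 K; P₂ = P₁(V₁/V₂)^n = 4850 kPa.
W = (P₁V₁−P₂V₂)/(n−1) = (452×29.7−4850×4.51)/0.26 = -32600 J.
ΔU = nCvΔT = 2.72×20.8×(969−594) = 21200 J.
Q = ΔU + W = -11400 J.
State after step 1: P = 4850 kPa, V = 4.51 L, T = 969 K.
Step 2 — Isochoric: V stays 4.51 L; P/T = const ⇒ T₂ = 2220 K, P₂ = 11100 kPa.
W = 0 (no volume change).
ΔU = nCvΔT = 2.72×20.8×(2220−969) = 70700 J.
Q = ΔU = 70700 J.
Net over both steps: W = -32600 J, Q = 59200 J, ΔU = 91900 J.

59200 J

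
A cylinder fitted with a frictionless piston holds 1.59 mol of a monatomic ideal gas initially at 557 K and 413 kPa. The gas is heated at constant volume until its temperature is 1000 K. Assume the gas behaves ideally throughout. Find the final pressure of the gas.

741 kPa

V₁ = nRT₁/P₁ = 1.59×8.314×557/413 = 17.8 L.
Isochoric: V stays 17.8 L; P/T = const ⇒ T₂ = 1000 K, P₂ = 741 kPa.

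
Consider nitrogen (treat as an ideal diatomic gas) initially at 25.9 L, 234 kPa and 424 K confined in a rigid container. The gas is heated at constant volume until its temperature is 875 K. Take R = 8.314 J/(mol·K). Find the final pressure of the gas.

Isochoric: V stays 25.9 L; P/T = const ⇒ T₂ = 875 K, P₂ = 483 kPa.

483 kPa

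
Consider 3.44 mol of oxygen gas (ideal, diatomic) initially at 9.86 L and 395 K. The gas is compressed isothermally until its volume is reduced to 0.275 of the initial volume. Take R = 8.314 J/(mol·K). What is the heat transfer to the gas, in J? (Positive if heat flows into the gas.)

-14600 J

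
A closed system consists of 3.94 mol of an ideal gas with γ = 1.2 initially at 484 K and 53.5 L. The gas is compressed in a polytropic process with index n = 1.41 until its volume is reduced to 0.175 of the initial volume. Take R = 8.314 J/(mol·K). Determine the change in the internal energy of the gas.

P₁ = nRT₁/V₁ = 3.94×8.314×484/53.5 = 296 kPa.
Polytropic n=1.41: T₂ = T₁(V₁/V₂)^(n−1) = 484×(5.71)^0.41 = 989 K; P₂ = P₁(V₁/V₂)^n = 3460 kPa.
For an ideal gas ΔU = nCvΔT with Cv = R/(γ−1) = 41.6 J/(mol·K).
ΔU = 3.94×41.6×(989−484) = 82700 J.

82700 J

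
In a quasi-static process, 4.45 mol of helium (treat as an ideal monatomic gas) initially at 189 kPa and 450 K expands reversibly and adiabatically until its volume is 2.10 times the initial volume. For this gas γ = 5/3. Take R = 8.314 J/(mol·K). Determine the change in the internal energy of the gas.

V₁ = nRT₁/P₁ = 4.45×8.314×450/189 = 88.1 L.
Adiabatic: TV^(γ−1) = const ⇒ T₂ = 450×(0.476)^0.667 = 274 K; PV^γ = const ⇒ P₂ = 54.9 kPa.
For an ideal gas ΔU = nCvΔT with Cv = (3/2)R = 12.5 J/(mol·K).
ΔU = 4.45×12.5×(274−450) = -9740 J.

-9740 J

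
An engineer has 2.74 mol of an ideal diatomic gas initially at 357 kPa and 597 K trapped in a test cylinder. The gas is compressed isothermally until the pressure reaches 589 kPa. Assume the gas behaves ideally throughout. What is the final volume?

V₁ = nRT₁/P₁ = 2.74×8.314×597/357 = 38.1 L.
Isothermal: T stays 597 K; PV = const ⇒ V₂ = 23.1 L, P₂ = 589 kPa.

23.1 L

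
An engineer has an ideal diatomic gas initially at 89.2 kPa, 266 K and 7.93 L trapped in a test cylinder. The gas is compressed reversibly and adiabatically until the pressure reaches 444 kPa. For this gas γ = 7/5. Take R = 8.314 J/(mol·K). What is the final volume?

Adiabatic: T₂/T₁ = (P₂/P₁)^((γ−1)/γ) ⇒ T₂ = 266×(4.98)^0.286 = 421 K; V₂ = 2.52 L.

2.52 L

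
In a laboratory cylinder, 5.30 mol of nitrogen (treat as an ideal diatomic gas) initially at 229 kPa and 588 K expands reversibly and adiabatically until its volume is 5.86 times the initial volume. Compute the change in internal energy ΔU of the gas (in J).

-32800 J

V₁ = nRT₁/P₁ = 5.30×8.314×588/229 = 113 L.
Adiabatic: TV^(γ−1) = const ⇒ T₂ = 588×(0.171)^0.400 = 290 K; PV^γ = const ⇒ P₂ = 19.3 kPa.
For an ideal gas ΔU = nCvΔT with Cv = (5/2)R = 20.8 J/(mol·K).
ΔU = 5.30×20.8×(290−588) = -32800 J.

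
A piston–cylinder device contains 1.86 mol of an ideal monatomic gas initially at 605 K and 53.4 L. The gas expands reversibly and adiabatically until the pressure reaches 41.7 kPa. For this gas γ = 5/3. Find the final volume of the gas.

126 L

P₁ = nRT₁/V₁ = 1.86×8.314×605/53.4 = 175 kPa.
Adiabatic: T₂/T₁ = (P₂/P₁)^((γ−1)/γ) ⇒ T₂ = 605×(0.238)^0.400 = 341 K; V₂ = 126 L.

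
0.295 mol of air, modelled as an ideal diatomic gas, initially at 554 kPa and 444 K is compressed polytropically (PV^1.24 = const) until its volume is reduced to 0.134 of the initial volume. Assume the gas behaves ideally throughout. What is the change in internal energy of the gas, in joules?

V₁ = nRT₁/P₁ = 0.295×8.314×444/554 = 1.97 L.
Polytropic n=1.24: T₂ = T₁(V₁/V₂)^(n−1) = 444×(7.46)^0.24 = 719 K; P₂ = P₁(V₁/V₂)^n = 6700 kPa.
For an ideal gas ΔU = nCvΔT with Cv = (5/2)R = 20.8 J/(mol·K).
ΔU = 0.295×20.8×(719−444) = 1690 J.

1690 J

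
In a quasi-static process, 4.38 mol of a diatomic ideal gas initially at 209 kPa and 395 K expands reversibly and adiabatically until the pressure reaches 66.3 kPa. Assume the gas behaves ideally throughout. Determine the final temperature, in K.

285 K

V₁ = nRT₁/P₁ = 4.38×8.314×395/209 = 68.8 L.
Adiabatic: T₂/T₁ = (P₂/P₁)^((γ−1)/γ) ⇒ T₂ = 395×(0.317)^0.286 = 285 K; V₂ = 156 L.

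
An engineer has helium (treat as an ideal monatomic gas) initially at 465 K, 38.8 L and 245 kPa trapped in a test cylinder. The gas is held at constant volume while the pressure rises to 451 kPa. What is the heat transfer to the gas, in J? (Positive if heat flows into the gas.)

n = P₁V₁/(RT₁) = 245×38.8/(8.314×465) = 2.46 mol.
Isochoric: V stays 38.8 L; P/T = const ⇒ T₂ = 856 K, P₂ = 451 kPa.
W = 0 (no volume change).
ΔU = nCvΔT = 2.46×12.5×(856−465) = 12000 J.
Q = ΔU = 12000 J.

12000 J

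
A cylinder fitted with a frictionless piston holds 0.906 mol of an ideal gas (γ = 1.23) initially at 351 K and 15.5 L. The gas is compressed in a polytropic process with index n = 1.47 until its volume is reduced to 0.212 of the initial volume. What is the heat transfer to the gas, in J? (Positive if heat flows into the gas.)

P₁ = nRT₁/V₁ = 0.906×8.314×351/15.5 = 171 kPa.
Polytropic n=1.47: T₂ = T₁(V₁/V₂)^(n−1) = 351×(4.72)^0.47 = 728 K; P₂ = P₁(V₁/V₂)^n = 1670 kPa.
W = (P₁V₁−P₂V₂)/(n−1) = (171×15.5−1670×3.29)/0.47 = -6040 J.
ΔU = nCvΔT = 0.906×36.1×(728−351) = 12300 J.
Q = ΔU + W = 6300 J.

6300 J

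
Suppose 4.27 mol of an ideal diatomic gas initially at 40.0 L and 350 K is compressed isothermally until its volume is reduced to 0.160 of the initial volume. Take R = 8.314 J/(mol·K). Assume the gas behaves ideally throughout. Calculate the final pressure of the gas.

1940 kPa

P₁ = nRT₁/V₁ = 4.27×8.314×350/40.0 = 311 kPa.
Isothermal: T stays 350 K; PV = const ⇒ V₂ = 6.40 L, P₂ = 1940 kPa.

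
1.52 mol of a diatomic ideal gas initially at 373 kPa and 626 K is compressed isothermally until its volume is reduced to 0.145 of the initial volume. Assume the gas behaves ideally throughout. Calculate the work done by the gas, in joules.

V₁ = nRT₁/P₁ = 1.52×8.314×626/373 = 21.2 L.
Isothermal: T stays 626 K; PV = const ⇒ V₂ = 3.08 L, P₂ = 2570 kPa.
W = nRT ln(V₂/V₁) = 1.52×8.314×626×ln(0.145) = -15300 J.

-15300 J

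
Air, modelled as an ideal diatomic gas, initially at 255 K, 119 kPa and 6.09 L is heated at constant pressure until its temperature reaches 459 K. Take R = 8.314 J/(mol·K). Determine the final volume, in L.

Isobaric: P stays 119 kPa; V/T = const ⇒ T₂ = 459 K, V₂ = 11.0 L.

11.0 L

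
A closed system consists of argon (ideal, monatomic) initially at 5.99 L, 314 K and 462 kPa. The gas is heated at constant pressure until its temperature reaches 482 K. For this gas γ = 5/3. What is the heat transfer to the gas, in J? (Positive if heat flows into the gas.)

n = P₁V₁/(RT₁) = 462×5.99/(8.314×314) = 1.06 mol.
Isobaric: P stays 462 kPa; V/T = const ⇒ T₂ = 482 K, V₂ = 9.19 L.
W = PΔV = 462×(9.19−5.99) kPa·L = 1480 J.
ΔU = nCvΔT = 1.06×12.5×(482−314) = 2220 J.
Q = ΔU + W = nCpΔT = 3700 J.

3700 J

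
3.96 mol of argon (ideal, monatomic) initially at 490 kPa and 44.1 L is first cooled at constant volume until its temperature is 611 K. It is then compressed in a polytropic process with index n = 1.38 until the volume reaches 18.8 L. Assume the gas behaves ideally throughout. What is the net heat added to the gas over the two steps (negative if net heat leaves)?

-10900 J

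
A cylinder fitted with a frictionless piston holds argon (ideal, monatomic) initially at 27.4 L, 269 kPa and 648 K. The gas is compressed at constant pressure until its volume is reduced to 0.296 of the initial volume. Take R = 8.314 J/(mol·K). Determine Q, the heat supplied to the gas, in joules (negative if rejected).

-13000 J

n = P₁V₁/(RT₁) = 269×27.4/(8.314×648) = 1.37 mol.
Isobaric: P stays 269 kPa; V/T = const ⇒ T₂ = 192 K, V₂ = 8.11 L.
W = PΔV = 269×(8.11−27.4) kPa·L = -5190 J.
ΔU = nCvΔT = 1.37×12.5×(192−648) = -7780 J.
Q = ΔU + W = nCpΔT = -13000 J.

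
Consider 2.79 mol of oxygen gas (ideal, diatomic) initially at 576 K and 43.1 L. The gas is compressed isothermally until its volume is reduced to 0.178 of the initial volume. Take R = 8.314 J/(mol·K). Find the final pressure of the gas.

1740 kPa

P₁ = nRT₁/V₁ = 2.79×8.314×576/43.1 = 310 kPa.
Isothermal: T stays 576 K; PV = const ⇒ V₂ = 7.67 L, P₂ = 1740 kPa.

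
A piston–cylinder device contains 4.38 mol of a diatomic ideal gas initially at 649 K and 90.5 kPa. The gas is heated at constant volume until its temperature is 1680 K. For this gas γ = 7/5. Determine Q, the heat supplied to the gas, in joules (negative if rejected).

V₁ = nRT₁/P₁ = 4.38×8.314×649/90.5 = 261 L.
Isochoric: V stays 261 L; P/T = const ⇒ T₂ = 1680 K, P₂ = 234 kPa.
W = 0 (no volume change).
ΔU = nCvΔT = 4.38×20.8×(1680−649) = 93900 J.
Q = ΔU = 93900 J.

93900 J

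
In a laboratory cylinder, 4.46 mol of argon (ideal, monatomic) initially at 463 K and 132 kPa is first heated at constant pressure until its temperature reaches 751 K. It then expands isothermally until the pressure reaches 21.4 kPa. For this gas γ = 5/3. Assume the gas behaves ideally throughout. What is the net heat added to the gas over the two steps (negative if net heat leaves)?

77400 J

V₁ = nRT₁/P₁ = 4.46×8.314×463/132 = 130 L.
Step 1 — Isobaric: P stays 132 kPa; V/T = const ⇒ T₂ = 751 K, V₂ = 211 L.
W = PΔV = 132×(211−130) kPa·L = 10700 J.
ΔU = nCvΔT = 4.46×12.5×(751−463) = 16000 J.
Q = ΔU + W = nCpΔT = 26700 J.
State after step 1: P = 132 kPa, V = 211 L, T = 751 K.
Step 2 — Isothermal: T stays 751 K; PV = const ⇒ V₂ = 1300 L, P₂ = 21.4 kPa.
ΔU = 0 (ideal gas, T constant).
W = nRT ln(V₂/V₁) = 4.46×8.314×751×ln(6.17) = 50700 J.
Q = ΔU + W = 50700 J.
Net over both steps: W = 61300 J, Q = 77400 J, ΔU = 16000 J.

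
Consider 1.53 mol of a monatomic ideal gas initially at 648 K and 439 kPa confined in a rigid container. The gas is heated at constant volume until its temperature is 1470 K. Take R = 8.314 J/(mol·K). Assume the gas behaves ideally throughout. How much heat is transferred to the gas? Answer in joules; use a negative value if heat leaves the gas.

15700 J

V₁ = nRT₁/P₁ = 1.53×8.314×648/439 = 18.8 L.
Isochoric: V stays 18.8 L; P/T = const ⇒ T₂ = 1470 K, P₂ = 996 kPa.
W = 0 (no volume change).
ΔU = nCvΔT = 1.53×12.5×(1470−648) = 15700 J.
Q = ΔU = 15700 J.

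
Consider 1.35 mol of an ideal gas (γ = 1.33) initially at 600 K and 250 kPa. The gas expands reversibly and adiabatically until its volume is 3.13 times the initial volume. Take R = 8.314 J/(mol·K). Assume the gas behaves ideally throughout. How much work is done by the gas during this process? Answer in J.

6400 J

V₁ = nRT₁/P₁ = 1.35×8.314×600/250 = 26.9 L.
Adiabatic: TV^(γ−1) = const ⇒ T₂ = 600×(0.319)^0.330 = 412 K; PV^γ = const ⇒ P₂ = 54.8 kPa.
ΔU = nCvΔT = 1.35×25.2×(412−600) = -6400 J.
Q = 0 for an adiabatic process, so W = −ΔU = 6400 J.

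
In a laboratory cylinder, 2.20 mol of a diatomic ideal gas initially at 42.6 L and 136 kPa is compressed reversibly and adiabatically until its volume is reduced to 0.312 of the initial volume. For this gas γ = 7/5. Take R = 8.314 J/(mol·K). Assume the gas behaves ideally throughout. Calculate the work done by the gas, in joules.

-8600 J

T₁ = P₁V₁/(nR) = 136×42.6/(2.20×8.314) = 317 K.
Adiabatic: TV^(γ−1) = const ⇒ T₂ = 317×(3.21)^0.400 = 505 K; PV^γ = const ⇒ P₂ = 695 kPa.
ΔU = nCvΔT = 2.20×20.8×(505−317) = 8600 J.
Q = 0 for an adiabatic process, so W = −ΔU = -8600 J.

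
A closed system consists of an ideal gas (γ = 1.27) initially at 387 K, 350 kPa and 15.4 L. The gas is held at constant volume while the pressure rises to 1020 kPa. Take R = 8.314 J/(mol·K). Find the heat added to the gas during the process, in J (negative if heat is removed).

38200 J

n = P₁V₁/(RT₁) = 350×15.4/(8.314×387) = 1.68 mol.
Isochoric: V stays 15.4 L; P/T = const ⇒ T₂ = 1130 K, P₂ = 1020 kPa.
W = 0 (no volume change).
ΔU = nCvΔT = 1.68×30.8×(1130−387) = 38200 J.
Q = ΔU = 38200 J.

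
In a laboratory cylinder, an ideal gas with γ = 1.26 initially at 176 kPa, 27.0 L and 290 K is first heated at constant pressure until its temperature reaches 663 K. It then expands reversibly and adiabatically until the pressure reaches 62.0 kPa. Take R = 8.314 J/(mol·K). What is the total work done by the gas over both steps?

14200 J

n = P₁V₁/(RT₁) = 176×27.0/(8.314×290) = 1.97 mol.
Step 1 — Isobaric: P stays 176 kPa; V/T = const ⇒ T₂ = 663 K, V₂ = 61.7 L.
W = PΔV = 176×(61.7−27.0) kPa·L = 6110 J.
ΔU = nCvΔT = 1.97×32.0×(663−290) = 23500 J.
Q = ΔU + W = nCpΔT = 29600 J.
State after step 1: P = 176 kPa, V = 61.7 L, T = 663 K.
Step 2 — Adiabatic: T₂/T₁ = (P₂/P₁)^((γ−1)/γ) ⇒ T₂ = 663×(0.352)^0.206 = 535 K; V₂ = 141 L.
ΔU = nCvΔT = 1.97×32.0×(535−663) = -8090 J.
Q = 0 for an adiabatic process, so W = −ΔU = 8090 J.
Net over both steps: W = 14200 J, Q = 29600 J, ΔU = 15400 J.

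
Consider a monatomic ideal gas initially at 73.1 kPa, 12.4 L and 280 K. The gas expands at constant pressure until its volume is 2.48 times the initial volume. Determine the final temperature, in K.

694 K

Isobaric: P stays 73.1 kPa; V/T = const ⇒ T₂ = 694 K, V₂ = 30.8 L.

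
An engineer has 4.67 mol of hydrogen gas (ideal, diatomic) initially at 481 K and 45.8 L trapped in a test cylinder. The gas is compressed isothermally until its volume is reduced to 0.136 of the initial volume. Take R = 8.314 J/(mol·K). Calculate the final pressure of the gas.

P₁ = nRT₁/V₁ = 4.67×8.314×481/45.8 = 408 kPa.
Isothermal: T stays 481 K; PV = const ⇒ V₂ = 6.23 L, P₂ = 3000 kPa.

3000 kPa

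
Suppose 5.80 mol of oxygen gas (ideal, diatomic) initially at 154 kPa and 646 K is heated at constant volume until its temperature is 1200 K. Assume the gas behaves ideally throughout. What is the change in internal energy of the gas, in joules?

66800 J

V₁ = nRT₁/P₁ = 5.80×8.314×646/154 = 202 L.
Isochoric: V stays 202 L; P/T = const ⇒ T₂ = 1200 K, P₂ = 286 kPa.
For an ideal gas ΔU = nCvΔT with Cv = (5/2)R = 20.8 J/(mol·K).
ΔU = 5.80×20.8×(1200−646) = 66800 J.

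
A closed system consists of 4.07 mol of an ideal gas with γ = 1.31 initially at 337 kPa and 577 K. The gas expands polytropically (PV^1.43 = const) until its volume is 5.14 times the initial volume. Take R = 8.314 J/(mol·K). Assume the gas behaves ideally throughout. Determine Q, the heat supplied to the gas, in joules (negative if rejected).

-8880 J

V₁ = nRT₁/P₁ = 4.07×8.314×577/337 = 57.9 L.
Polytropic n=1.43: T₂ = T₁(V₁/V₂)^(n−1) = 577×(0.195)^0.43 = 285 K; P₂ = P₁(V₁/V₂)^n = 32.4 kPa.
W = (P₁V₁−P₂V₂)/(n−1) = (337×57.9−32.4×298)/0.43 = 22900 J.
ΔU = nCvΔT = 4.07×26.8×(285−577) = -31800 J.
Q = ΔU + W = -8880 J.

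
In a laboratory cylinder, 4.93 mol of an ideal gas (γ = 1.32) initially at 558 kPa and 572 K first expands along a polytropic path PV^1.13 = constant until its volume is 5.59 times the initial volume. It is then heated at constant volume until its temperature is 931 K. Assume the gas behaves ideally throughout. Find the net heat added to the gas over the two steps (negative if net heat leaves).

82100 J

V₁ = nRT₁/P₁ = 4.93×8.314×572/558 = 42.0 L.
Step 1 — Polytropic n=1.13: T₂ = T₁(V₁/V₂)^(n−1) = 572×(0.179)^0.13 = 457 K; P₂ = P₁(V₁/V₂)^n = 79.8 kPa.
W = (P₁V₁−P₂V₂)/(n−1) = (558×42.0−79.8×235)/0.13 = 36200 J.
ΔU = nCvΔT = 4.93×26.0×(457−572) = -14700 J.
Q = ΔU + W = 21500 J.
State after step 1: P = 79.8 kPa, V = 235 L, T = 457 K.
Step 2 — Isochoric: V stays 235 L; P/T = const ⇒ T₂ = 931 K, P₂ = 162 kPa.
W = 0 (no volume change).
ΔU = nCvΔT = 4.93×26.0×(931−457) = 60700 J.
Q = ΔU = 60700 J.
Net over both steps: W = 36200 J, Q = 82100 J, ΔU = 46000 J.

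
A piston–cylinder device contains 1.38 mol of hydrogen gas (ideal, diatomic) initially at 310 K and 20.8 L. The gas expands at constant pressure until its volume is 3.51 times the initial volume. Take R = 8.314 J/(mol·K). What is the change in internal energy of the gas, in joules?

P₁ = nRT₁/V₁ = 1.38×8.314×310/20.8 = 171 kPa.
Isobaric: P stays 171 kPa; V/T = const ⇒ T₂ = 1090 K, V₂ = 73.0 L.
For an ideal gas ΔU = nCvΔT with Cv = (5/2)R = 20.8 J/(mol·K).
ΔU = 1.38×20.8×(1090−310) = 22300 J.

22300 J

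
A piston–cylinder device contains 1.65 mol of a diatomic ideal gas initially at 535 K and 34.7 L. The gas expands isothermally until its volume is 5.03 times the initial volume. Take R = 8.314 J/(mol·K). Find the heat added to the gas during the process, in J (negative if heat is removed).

P₁ = nRT₁/V₁ = 1.65×8.314×535/34.7 = 212 kPa.
Isothermal: T stays 535 K; PV = const ⇒ V₂ = 175 L, P₂ = 42.0 kPa.
ΔU = 0 (ideal gas, T constant).
W = nRT ln(V₂/V₁) = 1.65×8.314×535×ln(5.03) = 11900 J.
Q = ΔU + W = 11900 J.

11900 J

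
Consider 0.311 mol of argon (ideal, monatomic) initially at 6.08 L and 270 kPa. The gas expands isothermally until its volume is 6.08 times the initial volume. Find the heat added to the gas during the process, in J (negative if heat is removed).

T₁ = P₁V₁/(nR) = 270×6.08/(0.311×8.314) = 635 K.
Isothermal: T stays 635 K; PV = const ⇒ V₂ = 37.0 L, P₂ = 44.4 kPa.
ΔU = 0 (ideal gas, T constant).
W = nRT ln(V₂/V₁) = 0.311×8.314×635×ln(6.08) = 2960 J.
Q = ΔU + W = 2960 J.

2960 J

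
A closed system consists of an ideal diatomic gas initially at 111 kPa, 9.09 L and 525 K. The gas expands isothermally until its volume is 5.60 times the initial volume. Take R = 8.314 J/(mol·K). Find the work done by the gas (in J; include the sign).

1740 J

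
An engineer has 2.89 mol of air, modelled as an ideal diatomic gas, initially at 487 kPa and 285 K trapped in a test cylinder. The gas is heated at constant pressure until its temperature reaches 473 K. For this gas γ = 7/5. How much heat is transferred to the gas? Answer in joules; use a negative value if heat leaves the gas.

15800 J

V₁ = nRT₁/P₁ = 2.89×8.314×285/487 = 14.1 L.
Isobaric: P stays 487 kPa; V/T = const ⇒ T₂ = 473 K, V₂ = 23.3 L.
W = PΔV = 487×(23.3−14.1) kPa·L = 4520 J.
ΔU = nCvΔT = 2.89×20.8×(473−285) = 11300 J.
Q = ΔU + W = nCpΔT = 15800 J.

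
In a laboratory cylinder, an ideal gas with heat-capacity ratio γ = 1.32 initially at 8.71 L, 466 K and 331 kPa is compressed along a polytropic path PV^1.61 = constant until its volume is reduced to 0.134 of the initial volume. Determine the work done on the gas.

11400 J

n = P₁V₁/(RT₁) = 331×8.71/(8.314×466) = 0.744 mol.
Polytropic n=1.61: T₂ = T₁(V₁/V₂)^(n−1) = 466×(7.46)^0.61 = 1590 K; P₂ = P₁(V₁/V₂)^n = 8420 kPa.
W = (P₁V₁−P₂V₂)/(n−1) = (331×8.71−8420×1.17)/0.61 = -11400 J.
Work done on the gas = −W_by = 11400 J.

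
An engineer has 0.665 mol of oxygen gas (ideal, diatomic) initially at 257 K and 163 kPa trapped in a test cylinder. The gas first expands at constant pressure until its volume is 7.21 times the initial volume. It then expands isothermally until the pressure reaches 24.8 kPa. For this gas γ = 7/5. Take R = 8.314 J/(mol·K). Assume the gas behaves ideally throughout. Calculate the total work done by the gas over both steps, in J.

V₁ = nRT₁/P₁ = 0.665×8.314×257/163 = 8.72 L.
Step 1 — Isobaric: P stays 163 kPa; V/T = const ⇒ T₂ = 1850 K, V₂ = 62.9 L.
W = PΔV = 163×(62.9−8.72) kPa·L = 8820 J.
ΔU = nCvΔT = 0.665×20.8×(1850−257) = 22100 J.
Q = ΔU + W = nCpΔT = 30900 J.
State after step 1: P = 163 kPa, V = 62.9 L, T = 1850 K.
Step 2 — Isothermal: T stays 1850 K; PV = const ⇒ V₂ = 413 L, P₂ = 24.8 kPa.
ΔU = 0 (ideal gas, T constant).
W = nRT ln(V₂/V₁) = 0.665×8.314×1850×ln(6.57) = 19300 J.
Q = ΔU + W = 19300 J.
Net over both steps: W = 28100 J, Q = 50200 J, ΔU = 22100 J.

28100 J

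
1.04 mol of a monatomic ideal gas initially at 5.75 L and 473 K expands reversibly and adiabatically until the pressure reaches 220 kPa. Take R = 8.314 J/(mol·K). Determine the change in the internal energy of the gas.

-2300 J

P₁ = nRT₁/V₁ = 1.04×8.314×473/5.75 = 711 kPa.
Adiabatic: T₂/T₁ = (P₂/P₁)^((γ−1)/γ) ⇒ T₂ = 473×(0.309)^0.400 = 296 K; V₂ = 11.6 L.
For an ideal gas ΔU = nCvΔT with Cv = (3/2)R = 12.5 J/(mol·K).
ΔU = 1.04×12.5×(296−473) = -2300 J.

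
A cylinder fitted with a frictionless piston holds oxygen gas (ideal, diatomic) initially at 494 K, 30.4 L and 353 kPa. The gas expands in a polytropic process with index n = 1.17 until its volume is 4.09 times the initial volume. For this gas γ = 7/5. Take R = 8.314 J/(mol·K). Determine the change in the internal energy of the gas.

n = P₁V₁/(RT₁) = 353×30.4/(8.314×494) = 2.61 mol.
Polytropic n=1.17: T₂ = T₁(V₁/V₂)^(n−1) = 494×(0.244)^0.17 = 389 K; P₂ = P₁(V₁/V₂)^n = 67.9 kPa.
For an ideal gas ΔU = nCvΔT with Cv = (5/2)R = 20.8 J/(mol·K).
ΔU = 2.61×20.8×(389−494) = -5710 J.

-5710 J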